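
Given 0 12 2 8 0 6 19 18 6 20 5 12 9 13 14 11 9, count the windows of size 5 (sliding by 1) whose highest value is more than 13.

11

0 12 2 8 0 → max 12
12 2 8 0 6 → max 12
2 8 0 6 19 → max 19  > 13 ✓
8 0 6 19 18 → max 19  > 13 ✓
0 6 19 18 6 → max 19  > 13 ✓
6 19 18 6 20 → max 20  > 13 ✓
19 18 6 20 5 → max 20  > 13 ✓
18 6 20 5 12 → max 20  > 13 ✓
6 20 5 12 9 → max 20  > 13 ✓
20 5 12 9 13 → max 20  > 13 ✓
5 12 9 13 14 → max 14  > 13 ✓
12 9 13 14 11 → max 14  > 13 ✓
9 13 14 11 9 → max 14  > 13 ✓
11 windows satisfy the condition.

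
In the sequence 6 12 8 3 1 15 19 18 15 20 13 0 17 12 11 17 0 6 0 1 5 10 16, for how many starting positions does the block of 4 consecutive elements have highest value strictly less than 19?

13

[6, 12, 8, 3] → max 12  < 19 ✓
[12, 8, 3, 1] → max 12  < 19 ✓
[8, 3, 1, 15] → max 15  < 19 ✓
[3, 1, 15, 19] → max 19
[1, 15, 19, 18] → max 19
[15, 19, 18, 15] → max 19
[19, 18, 15, 20] → max 20
[18, 15, 20, 13] → max 20
[15, 20, 13, 0] → max 20
[20, 13, 0, 17] → max 20
[13, 0, 17, 12] → max 17  < 19 ✓
[0, 17, 12, 11] → max 17  < 19 ✓
[17, 12, 11, 17] → max 17  < 19 ✓
[12, 11, 17, 0] → max 17  < 19 ✓
[11, 17, 0, 6] → max 17  < 19 ✓
[17, 0, 6, 0] → max 17  < 19 ✓
[0, 6, 0, 1] → max 6  < 19 ✓
[6, 0, 1, 5] → max 6  < 19 ✓
[0, 1, 5, 10] → max 10  < 19 ✓
[1, 5, 10, 16] → max 16  < 19 ✓
13 windows satisfy the condition.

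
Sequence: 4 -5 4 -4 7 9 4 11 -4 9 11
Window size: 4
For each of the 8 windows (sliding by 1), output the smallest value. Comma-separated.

[4, -5, 4, -4] → min -5
[-5, 4, -4, 7] → min -5
[4, -4, 7, 9] → min -4
[-4, 7, 9, 4] → min -4
[7, 9, 4, 11] → min 4
[9, 4, 11, -4] → min -4
[4, 11, -4, 9] → min -4
[11, -4, 9, 11] → min -4

-5, -5, -4, -4, 4, -4, -4, -4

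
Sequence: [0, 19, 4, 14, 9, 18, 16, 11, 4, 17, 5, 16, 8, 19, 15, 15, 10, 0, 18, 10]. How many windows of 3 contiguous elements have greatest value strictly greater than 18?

5

(0, 19, 4) → max 19  > 18 ✓
(19, 4, 14) → max 19  > 18 ✓
(4, 14, 9) → max 14
(14, 9, 18) → max 18
(9, 18, 16) → max 18
(18, 16, 11) → max 18
(16, 11, 4) → max 16
(11, 4, 17) → max 17
(4, 17, 5) → max 17
(17, 5, 16) → max 17
(5, 16, 8) → max 16
(16, 8, 19) → max 19  > 18 ✓
(8, 19, 15) → max 19  > 18 ✓
(19, 15, 15) → max 19  > 18 ✓
(15, 15, 10) → max 15
(15, 10, 0) → max 15
(10, 0, 18) → max 18
(0, 18, 10) → max 18
5 windows satisfy the condition.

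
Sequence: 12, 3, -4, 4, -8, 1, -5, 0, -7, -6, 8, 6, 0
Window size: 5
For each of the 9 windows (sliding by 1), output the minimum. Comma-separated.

Sliding a size-5 window across the 13 values:
[12, 3, -4, 4, -8] → min -8
[3, -4, 4, -8, 1] → min -8
[-4, 4, -8, 1, -5] → min -8
[4, -8, 1, -5, 0] → min -8
[-8, 1, -5, 0, -7] → min -8
[1, -5, 0, -7, -6] → min -7
[-5, 0, -7, -6, 8] → min -7
[0, -7, -6, 8, 6] → min -7
[-7, -6, 8, 6, 0] → min -7

-8, -8, -8, -8, -8, -7, -7, -7, -7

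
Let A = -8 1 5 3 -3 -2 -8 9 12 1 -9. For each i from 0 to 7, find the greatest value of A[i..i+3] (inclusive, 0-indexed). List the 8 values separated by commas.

Sliding a size-4 window across the 11 values:
(-8, 1, 5, 3) → max 5
(1, 5, 3, -3) → max 5
(5, 3, -3, -2) → max 5
(3, -3, -2, -8) → max 3
(-3, -2, -8, 9) → max 9
(-2, -8, 9, 12) → max 12
(-8, 9, 12, 1) → max 12
(9, 12, 1, -9) → max 12

5, 5, 5, 3, 9, 12, 12, 12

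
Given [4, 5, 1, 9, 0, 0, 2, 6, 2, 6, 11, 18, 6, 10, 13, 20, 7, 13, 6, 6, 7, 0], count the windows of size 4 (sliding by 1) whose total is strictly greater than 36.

8

[4, 5, 1, 9] → sum 19
[5, 1, 9, 0] → sum 15
[1, 9, 0, 0] → sum 10
[9, 0, 0, 2] → sum 11
[0, 0, 2, 6] → sum 8
[0, 2, 6, 2] → sum 10
[2, 6, 2, 6] → sum 16
[6, 2, 6, 11] → sum 25
[2, 6, 11, 18] → sum 37  > 36 ✓
[6, 11, 18, 6] → sum 41  > 36 ✓
[11, 18, 6, 10] → sum 45  > 36 ✓
[18, 6, 10, 13] → sum 47  > 36 ✓
[6, 10, 13, 20] → sum 49  > 36 ✓
[10, 13, 20, 7] → sum 50  > 36 ✓
[13, 20, 7, 13] → sum 53  > 36 ✓
[20, 7, 13, 6] → sum 46  > 36 ✓
[7, 13, 6, 6] → sum 32
[13, 6, 6, 7] → sum 32
[6, 6, 7, 0] → sum 19
8 windows satisfy the condition.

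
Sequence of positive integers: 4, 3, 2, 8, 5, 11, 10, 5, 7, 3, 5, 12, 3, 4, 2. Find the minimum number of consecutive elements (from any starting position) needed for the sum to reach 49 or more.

Extend right; whenever the sum reaches 49, record the length and shrink from the left:
add 4: running sum 4 < 49
add 3: running sum 7 < 49
add 2: running sum 9 < 49
add 8: running sum 17 < 49
add 5: running sum 22 < 49
add 11: running sum 33 < 49
add 10: running sum 43 < 49
add 5: running sum 48 < 49
add 7: shortest ending here [3, 2, 8, 5, 11, 10, 5, 7] sum 51, len 8
add 3: shortest ending here [8, 5, 11, 10, 5, 7, 3] sum 49, len 7
add 5: shortest ending here [8, 5, 11, 10, 5, 7, 3, 5] sum 54, len 8
add 12: shortest ending here [11, 10, 5, 7, 3, 5, 12] sum 53, len 7
add 3: shortest ending here [11, 10, 5, 7, 3, 5, 12, 3] sum 56, len 8
add 4: shortest ending here [10, 5, 7, 3, 5, 12, 3, 4] sum 49, len 8
add 2: shortest ending here [10, 5, 7, 3, 5, 12, 3, 4, 2] sum 51, len 9
Shortest qualifying length: 7.

7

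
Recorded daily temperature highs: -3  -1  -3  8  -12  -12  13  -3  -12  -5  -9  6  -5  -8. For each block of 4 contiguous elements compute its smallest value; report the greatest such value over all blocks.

-3

-3 -1 -3 8 → min -3
-1 -3 8 -12 → min -12
-3 8 -12 -12 → min -12
8 -12 -12 13 → min -12
-12 -12 13 -3 → min -12
-12 13 -3 -12 → min -12
13 -3 -12 -5 → min -12
-3 -12 -5 -9 → min -12
-12 -5 -9 6 → min -12
-5 -9 6 -5 → min -9
-9 6 -5 -8 → min -9
Greatest of these is -3.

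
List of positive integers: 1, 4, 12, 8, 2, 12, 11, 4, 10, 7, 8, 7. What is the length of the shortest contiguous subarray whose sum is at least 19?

2

add 1: running sum 1 < 19
add 4: running sum 5 < 19
add 12: running sum 17 < 19
end 3: [12, 8] sum 20, len 2
end 4: [12, 8, 2] sum 22, len 3
end 5: [8, 2, 12] sum 22, len 3
end 6: [12, 11] sum 23, len 2
end 7: [12, 11, 4] sum 27, len 3
end 8: [11, 4, 10] sum 25, len 3
end 9: [4, 10, 7] sum 21, len 3
end 10: [10, 7, 8] sum 25, len 3
end 11: [7, 8, 7] sum 22, len 3
Shortest qualifying length: 2.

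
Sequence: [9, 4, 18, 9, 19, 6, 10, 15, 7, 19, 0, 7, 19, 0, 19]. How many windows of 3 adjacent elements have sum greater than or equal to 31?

9

[9, 4, 18] → sum 31  ≥ 31 ✓
[4, 18, 9] → sum 31  ≥ 31 ✓
[18, 9, 19] → sum 46  ≥ 31 ✓
[9, 19, 6] → sum 34  ≥ 31 ✓
[19, 6, 10] → sum 35  ≥ 31 ✓
[6, 10, 15] → sum 31  ≥ 31 ✓
[10, 15, 7] → sum 32  ≥ 31 ✓
[15, 7, 19] → sum 41  ≥ 31 ✓
[7, 19, 0] → sum 26
[19, 0, 7] → sum 26
[0, 7, 19] → sum 26
[7, 19, 0] → sum 26
[19, 0, 19] → sum 38  ≥ 31 ✓
9 windows satisfy the condition.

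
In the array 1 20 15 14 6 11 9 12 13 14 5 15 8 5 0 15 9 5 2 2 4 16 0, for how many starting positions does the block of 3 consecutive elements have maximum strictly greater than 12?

15

(1, 20, 15) → max 20  > 12 ✓
(20, 15, 14) → max 20  > 12 ✓
(15, 14, 6) → max 15  > 12 ✓
(14, 6, 11) → max 14  > 12 ✓
(6, 11, 9) → max 11
(11, 9, 12) → max 12
(9, 12, 13) → max 13  > 12 ✓
(12, 13, 14) → max 14  > 12 ✓
(13, 14, 5) → max 14  > 12 ✓
(14, 5, 15) → max 15  > 12 ✓
(5, 15, 8) → max 15  > 12 ✓
(15, 8, 5) → max 15  > 12 ✓
(8, 5, 0) → max 8
(5, 0, 15) → max 15  > 12 ✓
(0, 15, 9) → max 15  > 12 ✓
(15, 9, 5) → max 15  > 12 ✓
(9, 5, 2) → max 9
(5, 2, 2) → max 5
(2, 2, 4) → max 4
(2, 4, 16) → max 16  > 12 ✓
(4, 16, 0) → max 16  > 12 ✓
15 windows satisfy the condition.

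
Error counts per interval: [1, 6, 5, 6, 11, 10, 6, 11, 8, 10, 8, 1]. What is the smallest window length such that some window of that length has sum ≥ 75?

add 1: running sum 1 < 75
add 6: running sum 7 < 75
add 5: running sum 12 < 75
add 6: running sum 18 < 75
add 11: running sum 29 < 75
add 10: running sum 39 < 75
add 6: running sum 45 < 75
add 11: running sum 56 < 75
add 8: running sum 64 < 75
add 10: running sum 74 < 75
add 8: shortest ending here [5, 6, 11, 10, 6, 11, 8, 10, 8] sum 75, len 9
add 1: shortest ending here [5, 6, 11, 10, 6, 11, 8, 10, 8, 1] sum 76, len 10
Shortest qualifying length: 9.

9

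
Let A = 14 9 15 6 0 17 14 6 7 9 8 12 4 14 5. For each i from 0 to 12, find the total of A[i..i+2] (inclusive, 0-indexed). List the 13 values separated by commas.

38, 30, 21, 23, 31, 37, 27, 22, 24, 29, 24, 30, 23

Sliding a size-3 window across the 15 values:
(14, 9, 15) → sum 38
(9, 15, 6) → sum 30
(15, 6, 0) → sum 21
(6, 0, 17) → sum 23
(0, 17, 14) → sum 31
(17, 14, 6) → sum 37
(14, 6, 7) → sum 27
(6, 7, 9) → sum 22
(7, 9, 8) → sum 24
(9, 8, 12) → sum 29
(8, 12, 4) → sum 24
(12, 4, 14) → sum 30
(4, 14, 5) → sum 23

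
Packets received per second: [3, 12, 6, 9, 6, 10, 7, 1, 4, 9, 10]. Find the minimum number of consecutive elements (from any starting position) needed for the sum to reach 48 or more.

add 3: running sum 3 < 48
add 12: running sum 15 < 48
add 6: running sum 21 < 48
add 9: running sum 30 < 48
add 6: running sum 36 < 48
add 10: running sum 46 < 48
add 7: shortest ending here [12, 6, 9, 6, 10, 7] sum 50, len 6
add 1: shortest ending here [12, 6, 9, 6, 10, 7, 1] sum 51, len 7
add 4: shortest ending here [12, 6, 9, 6, 10, 7, 1, 4] sum 55, len 8
add 9: shortest ending here [6, 9, 6, 10, 7, 1, 4, 9] sum 52, len 8
add 10: shortest ending here [9, 6, 10, 7, 1, 4, 9, 10] sum 56, len 8
Shortest qualifying length: 6.

6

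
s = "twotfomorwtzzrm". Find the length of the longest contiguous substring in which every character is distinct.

6

[t] len 1
[t, w] len 2
[t, w, o] len 3
[w, o, t] len 3
[w, o, t, f] len 4
[t, f, o] len 3
[t, f, o, m] len 4
[m, o] len 2
[m, o, r] len 3
[m, o, r, w] len 4
[m, o, r, w, t] len 5
[m, o, r, w, t, z] len 6
[z] len 1
[z, r] len 2
[z, r, m] len 3
Longest all-distinct length: 6.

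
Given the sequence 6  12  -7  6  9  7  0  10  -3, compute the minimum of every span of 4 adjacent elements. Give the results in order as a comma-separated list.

-7, -7, -7, 0, 0, -3

(6, 12, -7, 6) → min -7
(12, -7, 6, 9) → min -7
(-7, 6, 9, 7) → min -7
(6, 9, 7, 0) → min 0
(9, 7, 0, 10) → min 0
(7, 0, 10, -3) → min -3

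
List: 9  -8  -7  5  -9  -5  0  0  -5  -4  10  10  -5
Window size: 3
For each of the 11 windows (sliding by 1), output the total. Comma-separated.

-6, -10, -11, -9, -14, -5, -5, -9, 1, 16, 15

(9, -8, -7) → sum -6
(-8, -7, 5) → sum -10
(-7, 5, -9) → sum -11
(5, -9, -5) → sum -9
(-9, -5, 0) → sum -14
(-5, 0, 0) → sum -5
(0, 0, -5) → sum -5
(0, -5, -4) → sum -9
(-5, -4, 10) → sum 1
(-4, 10, 10) → sum 16
(10, 10, -5) → sum 15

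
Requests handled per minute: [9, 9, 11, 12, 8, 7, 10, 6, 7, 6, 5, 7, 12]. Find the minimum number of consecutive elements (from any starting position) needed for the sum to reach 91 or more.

add 9: running sum 9 < 91
add 9: running sum 18 < 91
add 11: running sum 29 < 91
add 12: running sum 41 < 91
add 8: running sum 49 < 91
add 7: running sum 56 < 91
add 10: running sum 66 < 91
add 6: running sum 72 < 91
add 7: running sum 79 < 91
add 6: running sum 85 < 91
add 5: running sum 90 < 91
end 11: [9, 9, 11, 12, 8, 7, 10, 6, 7, 6, 5, 7] sum 97, len 12
end 12: [11, 12, 8, 7, 10, 6, 7, 6, 5, 7, 12] sum 91, len 11
Shortest qualifying length: 11.

11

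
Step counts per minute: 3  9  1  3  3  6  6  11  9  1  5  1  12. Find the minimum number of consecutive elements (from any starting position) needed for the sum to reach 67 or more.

add 3: running sum 3 < 67
add 9: running sum 12 < 67
add 1: running sum 13 < 67
add 3: running sum 16 < 67
add 3: running sum 19 < 67
add 6: running sum 25 < 67
add 6: running sum 31 < 67
add 11: running sum 42 < 67
add 9: running sum 51 < 67
add 1: running sum 52 < 67
add 5: running sum 57 < 67
add 1: running sum 58 < 67
add 12: shortest ending here [9, 1, 3, 3, 6, 6, 11, 9, 1, 5, 1, 12] sum 67, len 12
Shortest qualifying length: 12.

12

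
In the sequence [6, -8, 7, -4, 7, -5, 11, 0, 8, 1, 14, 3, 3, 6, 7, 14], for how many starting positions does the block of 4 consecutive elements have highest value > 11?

5

6 -8 7 -4 → max 7
-8 7 -4 7 → max 7
7 -4 7 -5 → max 7
-4 7 -5 11 → max 11
7 -5 11 0 → max 11
-5 11 0 8 → max 11
11 0 8 1 → max 11
0 8 1 14 → max 14  > 11 ✓
8 1 14 3 → max 14  > 11 ✓
1 14 3 3 → max 14  > 11 ✓
14 3 3 6 → max 14  > 11 ✓
3 3 6 7 → max 7
3 6 7 14 → max 14  > 11 ✓
5 windows satisfy the condition.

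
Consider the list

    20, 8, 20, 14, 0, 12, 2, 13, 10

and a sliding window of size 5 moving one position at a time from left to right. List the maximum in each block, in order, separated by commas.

20, 20, 20, 14, 13

(20, 8, 20, 14, 0) → max 20
(8, 20, 14, 0, 12) → max 20
(20, 14, 0, 12, 2) → max 20
(14, 0, 12, 2, 13) → max 14
(0, 12, 2, 13, 10) → max 13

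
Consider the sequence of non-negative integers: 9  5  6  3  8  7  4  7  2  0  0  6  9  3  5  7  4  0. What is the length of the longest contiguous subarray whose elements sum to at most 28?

7

Extend to the right; shrink from the left whenever the sum exceeds 28:
[9] sum 9 len 1
[9, 5] sum 14 len 2
[9, 5, 6] sum 20 len 3
[9, 5, 6, 3] sum 23 len 4
[5, 6, 3, 8] sum 22 len 4
[6, 3, 8, 7] sum 24 len 4
[6, 3, 8, 7, 4] sum 28 len 5
[8, 7, 4, 7] sum 26 len 4
[8, 7, 4, 7, 2] sum 28 len 5
[8, 7, 4, 7, 2, 0] sum 28 len 6
[8, 7, 4, 7, 2, 0, 0] sum 28 len 7
[7, 4, 7, 2, 0, 0, 6] sum 26 len 7
[4, 7, 2, 0, 0, 6, 9] sum 28 len 7
[7, 2, 0, 0, 6, 9, 3] sum 27 len 7
[2, 0, 0, 6, 9, 3, 5] sum 25 len 7
[9, 3, 5, 7] sum 24 len 4
[9, 3, 5, 7, 4] sum 28 len 5
[9, 3, 5, 7, 4, 0] sum 28 len 6
Longest length seen: 7.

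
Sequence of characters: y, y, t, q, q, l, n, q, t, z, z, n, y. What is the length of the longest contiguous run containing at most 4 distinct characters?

add y: window [y] (1 distinct), len 1
add y: window [y, y] (1 distinct), len 2
add t: window [y, y, t] (2 distinct), len 3
add q: window [y, y, t, q] (3 distinct), len 4
add q: window [y, y, t, q, q] (3 distinct), len 5
add l: window [y, y, t, q, q, l] (4 distinct), len 6
add n: window [t, q, q, l, n] (4 distinct), len 5
add q: window [t, q, q, l, n, q] (4 distinct), len 6
add t: window [t, q, q, l, n, q, t] (4 distinct), len 7
add z: window [n, q, t, z] (4 distinct), len 4
add z: window [n, q, t, z, z] (4 distinct), len 5
add n: window [n, q, t, z, z, n] (4 distinct), len 6
add y: window [t, z, z, n, y] (4 distinct), len 5
Longest length with ≤4 distinct: 7.

7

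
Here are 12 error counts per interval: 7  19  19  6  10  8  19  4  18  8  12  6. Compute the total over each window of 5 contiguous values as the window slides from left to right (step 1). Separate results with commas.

61, 62, 62, 47, 59, 57, 61, 48

[7, 19, 19, 6, 10] → sum 61
[19, 19, 6, 10, 8] → sum 62
[19, 6, 10, 8, 19] → sum 62
[6, 10, 8, 19, 4] → sum 47
[10, 8, 19, 4, 18] → sum 59
[8, 19, 4, 18, 8] → sum 57
[19, 4, 18, 8, 12] → sum 61
[4, 18, 8, 12, 6] → sum 48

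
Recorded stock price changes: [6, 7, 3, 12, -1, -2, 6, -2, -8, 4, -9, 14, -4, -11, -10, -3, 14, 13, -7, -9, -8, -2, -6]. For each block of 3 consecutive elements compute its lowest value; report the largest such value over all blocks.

Each size-3 window and its min:
[6, 7, 3] → min 3
[7, 3, 12] → min 3
[3, 12, -1] → min -1
[12, -1, -2] → min -2
[-1, -2, 6] → min -2
[-2, 6, -2] → min -2
[6, -2, -8] → min -8
[-2, -8, 4] → min -8
[-8, 4, -9] → min -9
[4, -9, 14] → min -9
[-9, 14, -4] → min -9
[14, -4, -11] → min -11
[-4, -11, -10] → min -11
[-11, -10, -3] → min -11
[-10, -3, 14] → min -10
[-3, 14, 13] → min -3
[14, 13, -7] → min -7
[13, -7, -9] → min -9
[-7, -9, -8] → min -9
[-9, -8, -2] → min -9
[-8, -2, -6] → min -8
Largest of these is 3.

3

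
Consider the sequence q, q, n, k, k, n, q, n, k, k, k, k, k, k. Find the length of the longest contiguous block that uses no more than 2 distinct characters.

7

add q: window [q] (1 distinct), len 1
add q: window [q, q] (1 distinct), len 2
add n: window [q, q, n] (2 distinct), len 3
add k: window [n, k] (2 distinct), len 2
add k: window [n, k, k] (2 distinct), len 3
add n: window [n, k, k, n] (2 distinct), len 4
add q: window [n, q] (2 distinct), len 2
add n: window [n, q, n] (2 distinct), len 3
add k: window [n, k] (2 distinct), len 2
add k: window [n, k, k] (2 distinct), len 3
add k: window [n, k, k, k] (2 distinct), len 4
add k: window [n, k, k, k, k] (2 distinct), len 5
add k: window [n, k, k, k, k, k] (2 distinct), len 6
add k: window [n, k, k, k, k, k, k] (2 distinct), len 7
Longest length with ≤2 distinct: 7.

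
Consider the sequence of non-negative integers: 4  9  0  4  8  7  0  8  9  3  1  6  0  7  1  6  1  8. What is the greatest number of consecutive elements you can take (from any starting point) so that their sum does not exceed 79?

17

Extend to the right; shrink from the left whenever the sum exceeds 79:
[4] sum 4 len 1
[4, 9] sum 13 len 2
[4, 9, 0] sum 13 len 3
[4, 9, 0, 4] sum 17 len 4
[4, 9, 0, 4, 8] sum 25 len 5
[4, 9, 0, 4, 8, 7] sum 32 len 6
[4, 9, 0, 4, 8, 7, 0] sum 32 len 7
[4, 9, 0, 4, 8, 7, 0, 8] sum 40 len 8
[4, 9, 0, 4, 8, 7, 0, 8, 9] sum 49 len 9
[4, 9, 0, 4, 8, 7, 0, 8, 9, 3] sum 52 len 10
[4, 9, 0, 4, 8, 7, 0, 8, 9, 3, 1] sum 53 len 11
[4, 9, 0, 4, 8, 7, 0, 8, 9, 3, 1, 6] sum 59 len 12
[4, 9, 0, 4, 8, 7, 0, 8, 9, 3, 1, 6, 0] sum 59 len 13
[4, 9, 0, 4, 8, 7, 0, 8, 9, 3, 1, 6, 0, 7] sum 66 len 14
[4, 9, 0, 4, 8, 7, 0, 8, 9, 3, 1, 6, 0, 7, 1] sum 67 len 15
[4, 9, 0, 4, 8, 7, 0, 8, 9, 3, 1, 6, 0, 7, 1, 6] sum 73 len 16
[4, 9, 0, 4, 8, 7, 0, 8, 9, 3, 1, 6, 0, 7, 1, 6, 1] sum 74 len 17
[9, 0, 4, 8, 7, 0, 8, 9, 3, 1, 6, 0, 7, 1, 6, 1, 8] sum 78 len 17
Longest length seen: 17.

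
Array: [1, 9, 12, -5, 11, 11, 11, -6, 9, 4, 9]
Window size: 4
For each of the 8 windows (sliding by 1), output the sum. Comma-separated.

1 9 12 -5 → sum 17
9 12 -5 11 → sum 27
12 -5 11 11 → sum 29
-5 11 11 11 → sum 28
11 11 11 -6 → sum 27
11 11 -6 9 → sum 25
11 -6 9 4 → sum 18
-6 9 4 9 → sum 16

17, 27, 29, 28, 27, 25, 18, 16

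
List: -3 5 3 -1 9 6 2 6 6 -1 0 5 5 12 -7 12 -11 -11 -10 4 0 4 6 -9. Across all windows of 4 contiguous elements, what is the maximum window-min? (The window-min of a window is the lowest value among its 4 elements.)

2

Each size-4 window and its min:
(-3, 5, 3, -1) → min -3
(5, 3, -1, 9) → min -1
(3, -1, 9, 6) → min -1
(-1, 9, 6, 2) → min -1
(9, 6, 2, 6) → min 2
(6, 2, 6, 6) → min 2
(2, 6, 6, -1) → min -1
(6, 6, -1, 0) → min -1
(6, -1, 0, 5) → min -1
(-1, 0, 5, 5) → min -1
(0, 5, 5, 12) → min 0
(5, 5, 12, -7) → min -7
(5, 12, -7, 12) → min -7
(12, -7, 12, -11) → min -11
(-7, 12, -11, -11) → min -11
(12, -11, -11, -10) → min -11
(-11, -11, -10, 4) → min -11
(-11, -10, 4, 0) → min -11
(-10, 4, 0, 4) → min -10
(4, 0, 4, 6) → min 0
(0, 4, 6, -9) → min -9
Maximum of these is 2.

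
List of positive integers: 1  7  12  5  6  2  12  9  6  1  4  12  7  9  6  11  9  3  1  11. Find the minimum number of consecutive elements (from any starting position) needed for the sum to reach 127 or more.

19

add 1: running sum 1 < 127
add 7: running sum 8 < 127
add 12: running sum 20 < 127
add 5: running sum 25 < 127
add 6: running sum 31 < 127
add 2: running sum 33 < 127
add 12: running sum 45 < 127
add 9: running sum 54 < 127
add 6: running sum 60 < 127
add 1: running sum 61 < 127
add 4: running sum 65 < 127
add 12: running sum 77 < 127
add 7: running sum 84 < 127
add 9: running sum 93 < 127
add 6: running sum 99 < 127
add 11: running sum 110 < 127
add 9: running sum 119 < 127
add 3: running sum 122 < 127
add 1: running sum 123 < 127
add 11: shortest ending here [7, 12, 5, 6, 2, 12, 9, 6, 1, 4, 12, 7, 9, 6, 11, 9, 3, 1, 11] sum 133, len 19
Shortest qualifying length: 19.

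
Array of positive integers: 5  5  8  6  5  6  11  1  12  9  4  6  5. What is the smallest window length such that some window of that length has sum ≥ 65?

Extend right; whenever the sum reaches 65, record the length and shrink from the left:
add 5: running sum 5 < 65
add 5: running sum 10 < 65
add 8: running sum 18 < 65
add 6: running sum 24 < 65
add 5: running sum 29 < 65
add 6: running sum 35 < 65
add 11: running sum 46 < 65
add 1: running sum 47 < 65
add 12: running sum 59 < 65
end 9: [5, 5, 8, 6, 5, 6, 11, 1, 12, 9] sum 68, len 10
end 10: [5, 8, 6, 5, 6, 11, 1, 12, 9, 4] sum 67, len 10
end 11: [8, 6, 5, 6, 11, 1, 12, 9, 4, 6] sum 68, len 10
end 12: [6, 5, 6, 11, 1, 12, 9, 4, 6, 5] sum 65, len 10
Shortest qualifying length: 10.

10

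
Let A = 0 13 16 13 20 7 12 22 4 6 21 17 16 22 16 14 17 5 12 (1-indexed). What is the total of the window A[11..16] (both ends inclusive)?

106

Elements at indices 11..16: 21, 17, 16, 22, 16, 14
sum(21, 17, 16, 22, 16, 14) = 106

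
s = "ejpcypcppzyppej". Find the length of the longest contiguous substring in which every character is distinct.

[e] len 1
[e, j] len 2
[e, j, p] len 3
[e, j, p, c] len 4
[e, j, p, c, y] len 5
[c, y, p] len 3
[y, p, c] len 3
[c, p] len 2
[p] len 1
[p, z] len 2
[p, z, y] len 3
[z, y, p] len 3
[p] len 1
[p, e] len 2
[p, e, j] len 3
Longest all-distinct length: 5.

5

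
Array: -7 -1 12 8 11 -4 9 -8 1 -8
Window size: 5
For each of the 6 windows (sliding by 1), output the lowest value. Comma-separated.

-7, -4, -4, -8, -8, -8

-7 -1 12 8 11 → min -7
-1 12 8 11 -4 → min -4
12 8 11 -4 9 → min -4
8 11 -4 9 -8 → min -8
11 -4 9 -8 1 → min -8
-4 9 -8 1 -8 → min -8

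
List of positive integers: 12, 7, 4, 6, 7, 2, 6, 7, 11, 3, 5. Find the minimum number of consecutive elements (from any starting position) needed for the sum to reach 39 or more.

add 12: running sum 12 < 39
add 7: running sum 19 < 39
add 4: running sum 23 < 39
add 6: running sum 29 < 39
add 7: running sum 36 < 39
add 2: running sum 38 < 39
end 6: [12, 7, 4, 6, 7, 2, 6] sum 44, len 7
end 7: [7, 4, 6, 7, 2, 6, 7] sum 39, len 7
end 8: [6, 7, 2, 6, 7, 11] sum 39, len 6
end 9: [6, 7, 2, 6, 7, 11, 3] sum 42, len 7
end 10: [7, 2, 6, 7, 11, 3, 5] sum 41, len 7
Shortest qualifying length: 6.

6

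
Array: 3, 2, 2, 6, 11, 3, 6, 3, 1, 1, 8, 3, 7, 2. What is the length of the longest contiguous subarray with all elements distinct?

5

[3] len 1
[3, 2] len 2
[2] len 1
[2, 6] len 2
[2, 6, 11] len 3
[2, 6, 11, 3] len 4
[11, 3, 6] len 3
[6, 3] len 2
[6, 3, 1] len 3
[1] len 1
[1, 8] len 2
[1, 8, 3] len 3
[1, 8, 3, 7] len 4
[1, 8, 3, 7, 2] len 5
Longest all-distinct length: 5.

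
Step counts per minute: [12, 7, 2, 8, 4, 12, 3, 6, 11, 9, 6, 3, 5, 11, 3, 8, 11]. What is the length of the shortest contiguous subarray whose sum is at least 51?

Extend right; whenever the sum reaches 51, record the length and shrink from the left:
add 12: running sum 12 < 51
add 7: running sum 19 < 51
add 2: running sum 21 < 51
add 8: running sum 29 < 51
add 4: running sum 33 < 51
add 12: running sum 45 < 51
add 3: running sum 48 < 51
end 7: [12, 7, 2, 8, 4, 12, 3, 6] sum 54, len 8
end 8: [7, 2, 8, 4, 12, 3, 6, 11] sum 53, len 8
end 9: [8, 4, 12, 3, 6, 11, 9] sum 53, len 7
end 10: [4, 12, 3, 6, 11, 9, 6] sum 51, len 7
end 11: [4, 12, 3, 6, 11, 9, 6, 3] sum 54, len 8
end 12: [12, 3, 6, 11, 9, 6, 3, 5] sum 55, len 8
end 13: [6, 11, 9, 6, 3, 5, 11] sum 51, len 7
end 14: [6, 11, 9, 6, 3, 5, 11, 3] sum 54, len 8
end 15: [11, 9, 6, 3, 5, 11, 3, 8] sum 56, len 8
end 16: [9, 6, 3, 5, 11, 3, 8, 11] sum 56, len 8
Shortest qualifying length: 7.

7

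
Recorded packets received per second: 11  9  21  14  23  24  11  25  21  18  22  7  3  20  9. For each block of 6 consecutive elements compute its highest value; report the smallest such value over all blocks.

22

11 9 21 14 23 24 → max 24
9 21 14 23 24 11 → max 24
21 14 23 24 11 25 → max 25
14 23 24 11 25 21 → max 25
23 24 11 25 21 18 → max 25
24 11 25 21 18 22 → max 25
11 25 21 18 22 7 → max 25
25 21 18 22 7 3 → max 25
21 18 22 7 3 20 → max 22
18 22 7 3 20 9 → max 22
Smallest of these is 22.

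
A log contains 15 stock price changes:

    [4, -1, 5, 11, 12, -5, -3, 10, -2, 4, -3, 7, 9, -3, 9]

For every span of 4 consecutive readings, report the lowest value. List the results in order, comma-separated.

[4, -1, 5, 11] → min -1
[-1, 5, 11, 12] → min -1
[5, 11, 12, -5] → min -5
[11, 12, -5, -3] → min -5
[12, -5, -3, 10] → min -5
[-5, -3, 10, -2] → min -5
[-3, 10, -2, 4] → min -3
[10, -2, 4, -3] → min -3
[-2, 4, -3, 7] → min -3
[4, -3, 7, 9] → min -3
[-3, 7, 9, -3] → min -3
[7, 9, -3, 9] → min -3

-1, -1, -5, -5, -5, -5, -3, -3, -3, -3, -3, -3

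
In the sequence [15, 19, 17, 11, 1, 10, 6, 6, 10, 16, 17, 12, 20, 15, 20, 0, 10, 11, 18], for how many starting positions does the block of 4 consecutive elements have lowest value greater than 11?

(15, 19, 17, 11) → min 11
(19, 17, 11, 1) → min 1
(17, 11, 1, 10) → min 1
(11, 1, 10, 6) → min 1
(1, 10, 6, 6) → min 1
(10, 6, 6, 10) → min 6
(6, 6, 10, 16) → min 6
(6, 10, 16, 17) → min 6
(10, 16, 17, 12) → min 10
(16, 17, 12, 20) → min 12  > 11 ✓
(17, 12, 20, 15) → min 12  > 11 ✓
(12, 20, 15, 20) → min 12  > 11 ✓
(20, 15, 20, 0) → min 0
(15, 20, 0, 10) → min 0
(20, 0, 10, 11) → min 0
(0, 10, 11, 18) → min 0
3 windows satisfy the condition.

3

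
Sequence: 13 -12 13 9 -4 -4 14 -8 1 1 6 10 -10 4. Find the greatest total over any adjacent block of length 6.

13 -12 13 9 -4 -4 → sum 15
-12 13 9 -4 -4 14 → sum 16
13 9 -4 -4 14 -8 → sum 20
9 -4 -4 14 -8 1 → sum 8
-4 -4 14 -8 1 1 → sum 0
-4 14 -8 1 1 6 → sum 10
14 -8 1 1 6 10 → sum 24
-8 1 1 6 10 -10 → sum 0
1 1 6 10 -10 4 → sum 12
Greatest of these is 24.

24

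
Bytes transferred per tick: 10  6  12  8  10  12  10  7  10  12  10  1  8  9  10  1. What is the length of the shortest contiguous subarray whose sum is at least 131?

add 10: running sum 10 < 131
add 6: running sum 16 < 131
add 12: running sum 28 < 131
add 8: running sum 36 < 131
add 10: running sum 46 < 131
add 12: running sum 58 < 131
add 10: running sum 68 < 131
add 7: running sum 75 < 131
add 10: running sum 85 < 131
add 12: running sum 97 < 131
add 10: running sum 107 < 131
add 1: running sum 108 < 131
add 8: running sum 116 < 131
add 9: running sum 125 < 131
add 10: shortest ending here [10, 6, 12, 8, 10, 12, 10, 7, 10, 12, 10, 1, 8, 9, 10] sum 135, len 15
add 1: shortest ending here [10, 6, 12, 8, 10, 12, 10, 7, 10, 12, 10, 1, 8, 9, 10, 1] sum 136, len 16
Shortest qualifying length: 15.

15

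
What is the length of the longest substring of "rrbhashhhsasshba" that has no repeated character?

[r] len 1
[r] len 1
[r, b] len 2
[r, b, h] len 3
[r, b, h, a] len 4
[r, b, h, a, s] len 5
[a, s, h] len 3
[h] len 1
[h] len 1
[h, s] len 2
[h, s, a] len 3
[a, s] len 2
[s] len 1
[s, h] len 2
[s, h, b] len 3
[s, h, b, a] len 4
Longest all-distinct length: 5.

5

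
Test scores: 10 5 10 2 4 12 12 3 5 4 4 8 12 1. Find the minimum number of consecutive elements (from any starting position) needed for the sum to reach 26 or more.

3

add 10: running sum 10 < 26
add 5: running sum 15 < 26
add 10: running sum 25 < 26
end 3: [10, 5, 10, 2] sum 27, len 4
end 4: [10, 5, 10, 2, 4] sum 31, len 5
end 5: [10, 2, 4, 12] sum 28, len 4
end 6: [4, 12, 12] sum 28, len 3
end 7: [12, 12, 3] sum 27, len 3
end 8: [12, 12, 3, 5] sum 32, len 4
end 9: [12, 12, 3, 5, 4] sum 36, len 5
end 10: [12, 3, 5, 4, 4] sum 28, len 5
end 11: [12, 3, 5, 4, 4, 8] sum 36, len 6
end 12: [4, 4, 8, 12] sum 28, len 4
end 13: [4, 4, 8, 12, 1] sum 29, len 5
Shortest qualifying length: 3.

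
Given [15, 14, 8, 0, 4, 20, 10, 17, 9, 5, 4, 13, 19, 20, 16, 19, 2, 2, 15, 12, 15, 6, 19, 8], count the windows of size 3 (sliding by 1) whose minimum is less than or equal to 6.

(15, 14, 8) → min 8
(14, 8, 0) → min 0  ≤ 6 ✓
(8, 0, 4) → min 0  ≤ 6 ✓
(0, 4, 20) → min 0  ≤ 6 ✓
(4, 20, 10) → min 4  ≤ 6 ✓
(20, 10, 17) → min 10
(10, 17, 9) → min 9
(17, 9, 5) → min 5  ≤ 6 ✓
(9, 5, 4) → min 4  ≤ 6 ✓
(5, 4, 13) → min 4  ≤ 6 ✓
(4, 13, 19) → min 4  ≤ 6 ✓
(13, 19, 20) → min 13
(19, 20, 16) → min 16
(20, 16, 19) → min 16
(16, 19, 2) → min 2  ≤ 6 ✓
(19, 2, 2) → min 2  ≤ 6 ✓
(2, 2, 15) → min 2  ≤ 6 ✓
(2, 15, 12) → min 2  ≤ 6 ✓
(15, 12, 15) → min 12
(12, 15, 6) → min 6  ≤ 6 ✓
(15, 6, 19) → min 6  ≤ 6 ✓
(6, 19, 8) → min 6  ≤ 6 ✓
15 windows satisfy the condition.

15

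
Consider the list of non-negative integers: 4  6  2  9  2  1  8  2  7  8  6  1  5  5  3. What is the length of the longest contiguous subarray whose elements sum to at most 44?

9

add 4: [4] sum 4, len 1
add 6: [4, 6] sum 10, len 2
add 2: [4, 6, 2] sum 12, len 3
add 9: [4, 6, 2, 9] sum 21, len 4
add 2: [4, 6, 2, 9, 2] sum 23, len 5
add 1: [4, 6, 2, 9, 2, 1] sum 24, len 6
add 8: [4, 6, 2, 9, 2, 1, 8] sum 32, len 7
add 2: [4, 6, 2, 9, 2, 1, 8, 2] sum 34, len 8
add 7: [4, 6, 2, 9, 2, 1, 8, 2, 7] sum 41, len 9
add 8: [2, 9, 2, 1, 8, 2, 7, 8] sum 39, len 8
add 6: [9, 2, 1, 8, 2, 7, 8, 6] sum 43, len 8
add 1: [9, 2, 1, 8, 2, 7, 8, 6, 1] sum 44, len 9
add 5: [2, 1, 8, 2, 7, 8, 6, 1, 5] sum 40, len 9
add 5: [1, 8, 2, 7, 8, 6, 1, 5, 5] sum 43, len 9
add 3: [2, 7, 8, 6, 1, 5, 5, 3] sum 37, len 8
Longest length seen: 9.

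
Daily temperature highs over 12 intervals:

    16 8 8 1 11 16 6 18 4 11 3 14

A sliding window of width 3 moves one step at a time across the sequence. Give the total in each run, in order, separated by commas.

Sliding a size-3 window across the 12 values:
(16, 8, 8) → sum 32
(8, 8, 1) → sum 17
(8, 1, 11) → sum 20
(1, 11, 16) → sum 28
(11, 16, 6) → sum 33
(16, 6, 18) → sum 40
(6, 18, 4) → sum 28
(18, 4, 11) → sum 33
(4, 11, 3) → sum 18
(11, 3, 14) → sum 28

32, 17, 20, 28, 33, 40, 28, 33, 18, 28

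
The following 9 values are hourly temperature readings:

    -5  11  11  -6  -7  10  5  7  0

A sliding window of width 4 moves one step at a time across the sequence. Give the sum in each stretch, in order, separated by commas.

Sliding a size-4 window across the 9 values:
-5 11 11 -6 → sum 11
11 11 -6 -7 → sum 9
11 -6 -7 10 → sum 8
-6 -7 10 5 → sum 2
-7 10 5 7 → sum 15
10 5 7 0 → sum 22

11, 9, 8, 2, 15, 22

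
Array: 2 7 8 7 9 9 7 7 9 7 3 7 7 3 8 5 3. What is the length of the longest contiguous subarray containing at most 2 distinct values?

Extend right; when distinct count exceeds 2, shrink from the left:
[2] 1 distinct, len 1
[2, 7] 2 distinct, len 2
[7, 8] 2 distinct, len 2
[7, 8, 7] 2 distinct, len 3
[7, 9] 2 distinct, len 2
[7, 9, 9] 2 distinct, len 3
[7, 9, 9, 7] 2 distinct, len 4
[7, 9, 9, 7, 7] 2 distinct, len 5
[7, 9, 9, 7, 7, 9] 2 distinct, len 6
[7, 9, 9, 7, 7, 9, 7] 2 distinct, len 7
[7, 3] 2 distinct, len 2
[7, 3, 7] 2 distinct, len 3
[7, 3, 7, 7] 2 distinct, len 4
[7, 3, 7, 7, 3] 2 distinct, len 5
[3, 8] 2 distinct, len 2
[8, 5] 2 distinct, len 2
[5, 3] 2 distinct, len 2
Longest length with ≤2 distinct: 7.

7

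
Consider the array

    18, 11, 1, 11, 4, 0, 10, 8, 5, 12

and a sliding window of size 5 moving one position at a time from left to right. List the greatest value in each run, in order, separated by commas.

18, 11, 11, 11, 10, 12

18 11 1 11 4 → max 18
11 1 11 4 0 → max 11
1 11 4 0 10 → max 11
11 4 0 10 8 → max 11
4 0 10 8 5 → max 10
0 10 8 5 12 → max 12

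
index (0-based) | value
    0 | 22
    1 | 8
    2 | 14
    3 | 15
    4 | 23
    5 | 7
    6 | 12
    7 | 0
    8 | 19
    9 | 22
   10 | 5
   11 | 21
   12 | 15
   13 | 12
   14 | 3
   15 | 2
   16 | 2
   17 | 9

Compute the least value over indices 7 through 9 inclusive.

0

Elements at indices 7..9: 0, 19, 22
min(0, 19, 22) = 0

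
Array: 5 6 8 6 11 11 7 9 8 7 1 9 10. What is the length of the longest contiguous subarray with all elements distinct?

5

[5] len 1
[5, 6] len 2
[5, 6, 8] len 3
[8, 6] len 2
[8, 6, 11] len 3
[11] len 1
[11, 7] len 2
[11, 7, 9] len 3
[11, 7, 9, 8] len 4
[9, 8, 7] len 3
[9, 8, 7, 1] len 4
[8, 7, 1, 9] len 4
[8, 7, 1, 9, 10] len 5
Longest all-distinct length: 5.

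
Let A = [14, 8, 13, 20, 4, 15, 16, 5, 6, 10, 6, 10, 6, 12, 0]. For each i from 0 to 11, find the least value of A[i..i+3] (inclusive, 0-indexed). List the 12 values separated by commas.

8, 4, 4, 4, 4, 5, 5, 5, 6, 6, 6, 0

(14, 8, 13, 20) → min 8
(8, 13, 20, 4) → min 4
(13, 20, 4, 15) → min 4
(20, 4, 15, 16) → min 4
(4, 15, 16, 5) → min 4
(15, 16, 5, 6) → min 5
(16, 5, 6, 10) → min 5
(5, 6, 10, 6) → min 5
(6, 10, 6, 10) → min 6
(10, 6, 10, 6) → min 6
(6, 10, 6, 12) → min 6
(10, 6, 12, 0) → min 0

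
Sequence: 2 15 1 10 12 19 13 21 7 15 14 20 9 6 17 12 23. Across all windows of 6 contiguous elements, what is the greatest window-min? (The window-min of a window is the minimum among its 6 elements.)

7

(2, 15, 1, 10, 12, 19) → min 1
(15, 1, 10, 12, 19, 13) → min 1
(1, 10, 12, 19, 13, 21) → min 1
(10, 12, 19, 13, 21, 7) → min 7
(12, 19, 13, 21, 7, 15) → min 7
(19, 13, 21, 7, 15, 14) → min 7
(13, 21, 7, 15, 14, 20) → min 7
(21, 7, 15, 14, 20, 9) → min 7
(7, 15, 14, 20, 9, 6) → min 6
(15, 14, 20, 9, 6, 17) → min 6
(14, 20, 9, 6, 17, 12) → min 6
(20, 9, 6, 17, 12, 23) → min 6
Greatest of these is 7.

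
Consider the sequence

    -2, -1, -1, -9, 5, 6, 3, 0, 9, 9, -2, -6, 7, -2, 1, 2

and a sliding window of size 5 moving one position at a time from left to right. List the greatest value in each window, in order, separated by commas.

[-2, -1, -1, -9, 5] → max 5
[-1, -1, -9, 5, 6] → max 6
[-1, -9, 5, 6, 3] → max 6
[-9, 5, 6, 3, 0] → max 6
[5, 6, 3, 0, 9] → max 9
[6, 3, 0, 9, 9] → max 9
[3, 0, 9, 9, -2] → max 9
[0, 9, 9, -2, -6] → max 9
[9, 9, -2, -6, 7] → max 9
[9, -2, -6, 7, -2] → max 9
[-2, -6, 7, -2, 1] → max 7
[-6, 7, -2, 1, 2] → max 7

5, 6, 6, 6, 9, 9, 9, 9, 9, 9, 7, 7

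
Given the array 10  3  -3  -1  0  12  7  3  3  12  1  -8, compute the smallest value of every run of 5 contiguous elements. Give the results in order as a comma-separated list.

[10, 3, -3, -1, 0] → min -3
[3, -3, -1, 0, 12] → min -3
[-3, -1, 0, 12, 7] → min -3
[-1, 0, 12, 7, 3] → min -1
[0, 12, 7, 3, 3] → min 0
[12, 7, 3, 3, 12] → min 3
[7, 3, 3, 12, 1] → min 1
[3, 3, 12, 1, -8] → min -8

-3, -3, -3, -1, 0, 3, 1, -8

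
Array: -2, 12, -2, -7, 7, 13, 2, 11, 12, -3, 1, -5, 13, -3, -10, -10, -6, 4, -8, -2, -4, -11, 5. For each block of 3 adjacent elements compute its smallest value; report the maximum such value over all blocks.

Window mins for each of the 21 positions:
-2 12 -2 → min -2
12 -2 -7 → min -7
-2 -7 7 → min -7
-7 7 13 → min -7
7 13 2 → min 2
13 2 11 → min 2
2 11 12 → min 2
11 12 -3 → min -3
12 -3 1 → min -3
-3 1 -5 → min -5
1 -5 13 → min -5
-5 13 -3 → min -5
13 -3 -10 → min -10
-3 -10 -10 → min -10
-10 -10 -6 → min -10
-10 -6 4 → min -10
-6 4 -8 → min -8
4 -8 -2 → min -8
-8 -2 -4 → min -8
-2 -4 -11 → min -11
-4 -11 5 → min -11
Maximum of these is 2.

2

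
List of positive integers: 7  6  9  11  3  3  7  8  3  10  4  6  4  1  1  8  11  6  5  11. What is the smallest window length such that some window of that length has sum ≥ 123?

Extend right; whenever the sum reaches 123, record the length and shrink from the left:
add 7: running sum 7 < 123
add 6: running sum 13 < 123
add 9: running sum 22 < 123
add 11: running sum 33 < 123
add 3: running sum 36 < 123
add 3: running sum 39 < 123
add 7: running sum 46 < 123
add 8: running sum 54 < 123
add 3: running sum 57 < 123
add 10: running sum 67 < 123
add 4: running sum 71 < 123
add 6: running sum 77 < 123
add 4: running sum 81 < 123
add 1: running sum 82 < 123
add 1: running sum 83 < 123
add 8: running sum 91 < 123
add 11: running sum 102 < 123
add 6: running sum 108 < 123
add 5: running sum 113 < 123
add 11: shortest ending here [7, 6, 9, 11, 3, 3, 7, 8, 3, 10, 4, 6, 4, 1, 1, 8, 11, 6, 5, 11] sum 124, len 20
Shortest qualifying length: 20.

20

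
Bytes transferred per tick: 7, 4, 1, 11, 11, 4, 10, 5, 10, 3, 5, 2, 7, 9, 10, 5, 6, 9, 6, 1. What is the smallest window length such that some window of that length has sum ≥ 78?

12

Extend right; whenever the sum reaches 78, record the length and shrink from the left:
add 7: running sum 7 < 78
add 4: running sum 11 < 78
add 1: running sum 12 < 78
add 11: running sum 23 < 78
add 11: running sum 34 < 78
add 4: running sum 38 < 78
add 10: running sum 48 < 78
add 5: running sum 53 < 78
add 10: running sum 63 < 78
add 3: running sum 66 < 78
add 5: running sum 71 < 78
add 2: running sum 73 < 78
end 12: [7, 4, 1, 11, 11, 4, 10, 5, 10, 3, 5, 2, 7] sum 80, len 13
end 13: [1, 11, 11, 4, 10, 5, 10, 3, 5, 2, 7, 9] sum 78, len 12
end 14: [11, 11, 4, 10, 5, 10, 3, 5, 2, 7, 9, 10] sum 87, len 12
end 15: [11, 4, 10, 5, 10, 3, 5, 2, 7, 9, 10, 5] sum 81, len 12
end 16: [11, 4, 10, 5, 10, 3, 5, 2, 7, 9, 10, 5, 6] sum 87, len 13
end 17: [10, 5, 10, 3, 5, 2, 7, 9, 10, 5, 6, 9] sum 81, len 12
end 18: [10, 5, 10, 3, 5, 2, 7, 9, 10, 5, 6, 9, 6] sum 87, len 13
end 19: [5, 10, 3, 5, 2, 7, 9, 10, 5, 6, 9, 6, 1] sum 78, len 13
Shortest qualifying length: 12.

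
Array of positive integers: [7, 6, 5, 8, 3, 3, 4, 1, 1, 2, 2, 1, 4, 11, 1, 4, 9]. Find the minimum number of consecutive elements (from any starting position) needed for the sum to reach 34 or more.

7

add 7: running sum 7 < 34
add 6: running sum 13 < 34
add 5: running sum 18 < 34
add 8: running sum 26 < 34
add 3: running sum 29 < 34
add 3: running sum 32 < 34
end 6: [7, 6, 5, 8, 3, 3, 4] sum 36, len 7
end 7: [7, 6, 5, 8, 3, 3, 4, 1] sum 37, len 8
end 8: [7, 6, 5, 8, 3, 3, 4, 1, 1] sum 38, len 9
end 9: [7, 6, 5, 8, 3, 3, 4, 1, 1, 2] sum 40, len 10
end 10: [6, 5, 8, 3, 3, 4, 1, 1, 2, 2] sum 35, len 10
end 11: [6, 5, 8, 3, 3, 4, 1, 1, 2, 2, 1] sum 36, len 11
end 12: [5, 8, 3, 3, 4, 1, 1, 2, 2, 1, 4] sum 34, len 11
end 13: [8, 3, 3, 4, 1, 1, 2, 2, 1, 4, 11] sum 40, len 11
end 14: [8, 3, 3, 4, 1, 1, 2, 2, 1, 4, 11, 1] sum 41, len 12
end 15: [3, 4, 1, 1, 2, 2, 1, 4, 11, 1, 4] sum 34, len 11
end 16: [2, 2, 1, 4, 11, 1, 4, 9] sum 34, len 8
Shortest qualifying length: 7.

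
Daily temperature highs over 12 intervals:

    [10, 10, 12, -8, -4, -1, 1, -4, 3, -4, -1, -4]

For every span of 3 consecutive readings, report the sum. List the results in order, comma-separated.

Sliding a size-3 window across the 12 values:
(10, 10, 12) → sum 32
(10, 12, -8) → sum 14
(12, -8, -4) → sum 0
(-8, -4, -1) → sum -13
(-4, -1, 1) → sum -4
(-1, 1, -4) → sum -4
(1, -4, 3) → sum 0
(-4, 3, -4) → sum -5
(3, -4, -1) → sum -2
(-4, -1, -4) → sum -9

32, 14, 0, -13, -4, -4, 0, -5, -2, -9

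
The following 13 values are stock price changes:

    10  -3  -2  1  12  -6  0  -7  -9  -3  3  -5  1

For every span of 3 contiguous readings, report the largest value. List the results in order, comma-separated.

10, 1, 12, 12, 12, 0, 0, -3, 3, 3, 3

(10, -3, -2) → max 10
(-3, -2, 1) → max 1
(-2, 1, 12) → max 12
(1, 12, -6) → max 12
(12, -6, 0) → max 12
(-6, 0, -7) → max 0
(0, -7, -9) → max 0
(-7, -9, -3) → max -3
(-9, -3, 3) → max 3
(-3, 3, -5) → max 3
(3, -5, 1) → max 3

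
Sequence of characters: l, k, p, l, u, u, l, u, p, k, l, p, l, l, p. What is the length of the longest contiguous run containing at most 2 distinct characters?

add l: window [l] (1 distinct), len 1
add k: window [l, k] (2 distinct), len 2
add p: window [k, p] (2 distinct), len 2
add l: window [p, l] (2 distinct), len 2
add u: window [l, u] (2 distinct), len 2
add u: window [l, u, u] (2 distinct), len 3
add l: window [l, u, u, l] (2 distinct), len 4
add u: window [l, u, u, l, u] (2 distinct), len 5
add p: window [u, p] (2 distinct), len 2
add k: window [p, k] (2 distinct), len 2
add l: window [k, l] (2 distinct), len 2
add p: window [l, p] (2 distinct), len 2
add l: window [l, p, l] (2 distinct), len 3
add l: window [l, p, l, l] (2 distinct), len 4
add p: window [l, p, l, l, p] (2 distinct), len 5
Longest length with ≤2 distinct: 5.

5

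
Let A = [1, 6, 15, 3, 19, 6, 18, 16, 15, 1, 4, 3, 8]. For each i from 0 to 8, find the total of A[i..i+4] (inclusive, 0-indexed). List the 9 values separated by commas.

(1, 6, 15, 3, 19) → sum 44
(6, 15, 3, 19, 6) → sum 49
(15, 3, 19, 6, 18) → sum 61
(3, 19, 6, 18, 16) → sum 62
(19, 6, 18, 16, 15) → sum 74
(6, 18, 16, 15, 1) → sum 56
(18, 16, 15, 1, 4) → sum 54
(16, 15, 1, 4, 3) → sum 39
(15, 1, 4, 3, 8) → sum 31

44, 49, 61, 62, 74, 56, 54, 39, 31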